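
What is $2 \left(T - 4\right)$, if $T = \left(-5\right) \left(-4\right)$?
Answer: $32$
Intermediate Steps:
$T = 20$
$2 \left(T - 4\right) = 2 \left(20 - 4\right) = 2 \cdot 16 = 32$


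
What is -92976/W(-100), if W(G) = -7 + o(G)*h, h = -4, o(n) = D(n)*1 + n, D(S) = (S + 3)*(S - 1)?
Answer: 92976/38795 ≈ 2.3966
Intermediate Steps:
D(S) = (-1 + S)*(3 + S) (D(S) = (3 + S)*(-1 + S) = (-1 + S)*(3 + S))
o(n) = -3 + n² + 3*n (o(n) = (-3 + n² + 2*n)*1 + n = (-3 + n² + 2*n) + n = -3 + n² + 3*n)
W(G) = 5 - 12*G - 4*G² (W(G) = -7 + (-3 + G² + 3*G)*(-4) = -7 + (12 - 12*G - 4*G²) = 5 - 12*G - 4*G²)
-92976/W(-100) = -92976/(5 - 12*(-100) - 4*(-100)²) = -92976/(5 + 1200 - 4*10000) = -92976/(5 + 1200 - 40000) = -92976/(-38795) = -92976*(-1/38795) = 92976/38795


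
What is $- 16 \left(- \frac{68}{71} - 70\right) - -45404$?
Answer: $\frac{3304292}{71} \approx 46539.0$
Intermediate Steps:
$- 16 \left(- \frac{68}{71} - 70\right) - -45404 = - 16 \left(\left(-68\right) \frac{1}{71} - 70\right) + 45404 = - 16 \left(- \frac{68}{71} - 70\right) + 45404 = \left(-16\right) \left(- \frac{5038}{71}\right) + 45404 = \frac{80608}{71} + 45404 = \frac{3304292}{71}$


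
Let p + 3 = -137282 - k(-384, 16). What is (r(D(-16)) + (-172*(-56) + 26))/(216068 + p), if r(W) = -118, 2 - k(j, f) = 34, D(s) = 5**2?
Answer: 1908/15763 ≈ 0.12104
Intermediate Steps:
D(s) = 25
k(j, f) = -32 (k(j, f) = 2 - 1*34 = 2 - 34 = -32)
p = -137253 (p = -3 + (-137282 - 1*(-32)) = -3 + (-137282 + 32) = -3 - 137250 = -137253)
(r(D(-16)) + (-172*(-56) + 26))/(216068 + p) = (-118 + (-172*(-56) + 26))/(216068 - 137253) = (-118 + (9632 + 26))/78815 = (-118 + 9658)*(1/78815) = 9540*(1/78815) = 1908/15763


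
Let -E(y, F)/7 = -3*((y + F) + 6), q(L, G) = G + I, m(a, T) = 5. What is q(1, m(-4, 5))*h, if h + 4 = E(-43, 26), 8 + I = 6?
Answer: -705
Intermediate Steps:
I = -2 (I = -8 + 6 = -2)
q(L, G) = -2 + G (q(L, G) = G - 2 = -2 + G)
E(y, F) = 126 + 21*F + 21*y (E(y, F) = -(-21)*((y + F) + 6) = -(-21)*((F + y) + 6) = -(-21)*(6 + F + y) = -7*(-18 - 3*F - 3*y) = 126 + 21*F + 21*y)
h = -235 (h = -4 + (126 + 21*26 + 21*(-43)) = -4 + (126 + 546 - 903) = -4 - 231 = -235)
q(1, m(-4, 5))*h = (-2 + 5)*(-235) = 3*(-235) = -705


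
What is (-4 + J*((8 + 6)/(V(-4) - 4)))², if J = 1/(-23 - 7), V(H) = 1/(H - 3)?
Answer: 2859481/189225 ≈ 15.112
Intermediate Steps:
V(H) = 1/(-3 + H)
J = -1/30 (J = 1/(-30) = -1/30 ≈ -0.033333)
(-4 + J*((8 + 6)/(V(-4) - 4)))² = (-4 - (8 + 6)/(30*(1/(-3 - 4) - 4)))² = (-4 - 7/(15*(1/(-7) - 4)))² = (-4 - 7/(15*(-⅐ - 4)))² = (-4 - 7/(15*(-29/7)))² = (-4 - 7*(-7)/(15*29))² = (-4 - 1/30*(-98/29))² = (-4 + 49/435)² = (-1691/435)² = 2859481/189225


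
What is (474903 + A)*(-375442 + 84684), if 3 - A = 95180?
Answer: -110408372308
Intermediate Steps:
A = -95177 (A = 3 - 1*95180 = 3 - 95180 = -95177)
(474903 + A)*(-375442 + 84684) = (474903 - 95177)*(-375442 + 84684) = 379726*(-290758) = -110408372308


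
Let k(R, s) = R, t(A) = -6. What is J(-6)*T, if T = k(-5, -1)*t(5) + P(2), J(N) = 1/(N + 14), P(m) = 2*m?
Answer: 17/4 ≈ 4.2500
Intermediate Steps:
J(N) = 1/(14 + N)
T = 34 (T = -5*(-6) + 2*2 = 30 + 4 = 34)
J(-6)*T = 34/(14 - 6) = 34/8 = (⅛)*34 = 17/4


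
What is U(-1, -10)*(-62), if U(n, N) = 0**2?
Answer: 0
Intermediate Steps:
U(n, N) = 0
U(-1, -10)*(-62) = 0*(-62) = 0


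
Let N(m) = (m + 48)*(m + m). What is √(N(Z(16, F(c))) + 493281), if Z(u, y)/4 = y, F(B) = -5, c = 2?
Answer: √492161 ≈ 701.54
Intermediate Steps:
Z(u, y) = 4*y
N(m) = 2*m*(48 + m) (N(m) = (48 + m)*(2*m) = 2*m*(48 + m))
√(N(Z(16, F(c))) + 493281) = √(2*(4*(-5))*(48 + 4*(-5)) + 493281) = √(2*(-20)*(48 - 20) + 493281) = √(2*(-20)*28 + 493281) = √(-1120 + 493281) = √492161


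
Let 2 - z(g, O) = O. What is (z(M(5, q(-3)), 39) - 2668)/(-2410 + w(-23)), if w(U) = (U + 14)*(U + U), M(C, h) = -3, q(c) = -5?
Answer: 2705/1996 ≈ 1.3552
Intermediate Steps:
w(U) = 2*U*(14 + U) (w(U) = (14 + U)*(2*U) = 2*U*(14 + U))
z(g, O) = 2 - O
(z(M(5, q(-3)), 39) - 2668)/(-2410 + w(-23)) = ((2 - 1*39) - 2668)/(-2410 + 2*(-23)*(14 - 23)) = ((2 - 39) - 2668)/(-2410 + 2*(-23)*(-9)) = (-37 - 2668)/(-2410 + 414) = -2705/(-1996) = -2705*(-1/1996) = 2705/1996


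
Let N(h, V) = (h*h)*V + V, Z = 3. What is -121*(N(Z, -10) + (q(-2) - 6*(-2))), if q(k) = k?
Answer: 10890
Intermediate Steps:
N(h, V) = V + V*h² (N(h, V) = h²*V + V = V*h² + V = V + V*h²)
-121*(N(Z, -10) + (q(-2) - 6*(-2))) = -121*(-10*(1 + 3²) + (-2 - 6*(-2))) = -121*(-10*(1 + 9) + (-2 + 12)) = -121*(-10*10 + 10) = -121*(-100 + 10) = -121*(-90) = 10890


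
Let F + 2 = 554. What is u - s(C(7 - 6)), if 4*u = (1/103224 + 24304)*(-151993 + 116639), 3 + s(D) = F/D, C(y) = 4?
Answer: -4031573581559/18768 ≈ -2.1481e+8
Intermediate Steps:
F = 552 (F = -2 + 554 = 552)
s(D) = -3 + 552/D
u = -4031571047879/18768 (u = ((1/103224 + 24304)*(-151993 + 116639))/4 = ((1/103224 + 24304)*(-35354))/4 = ((2508756097/103224)*(-35354))/4 = (¼)*(-4031571047879/4692) = -4031571047879/18768 ≈ -2.1481e+8)
u - s(C(7 - 6)) = -4031571047879/18768 - (-3 + 552/4) = -4031571047879/18768 - (-3 + 552*(¼)) = -4031571047879/18768 - (-3 + 138) = -4031571047879/18768 - 1*135 = -4031571047879/18768 - 135 = -4031573581559/18768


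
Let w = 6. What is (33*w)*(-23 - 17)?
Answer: -7920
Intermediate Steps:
(33*w)*(-23 - 17) = (33*6)*(-23 - 17) = 198*(-40) = -7920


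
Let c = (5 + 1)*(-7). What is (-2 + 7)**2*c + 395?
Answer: -655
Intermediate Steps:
c = -42 (c = 6*(-7) = -42)
(-2 + 7)**2*c + 395 = (-2 + 7)**2*(-42) + 395 = 5**2*(-42) + 395 = 25*(-42) + 395 = -1050 + 395 = -655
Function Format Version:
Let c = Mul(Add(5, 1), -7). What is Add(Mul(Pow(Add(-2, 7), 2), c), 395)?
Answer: -655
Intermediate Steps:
c = -42 (c = Mul(6, -7) = -42)
Add(Mul(Pow(Add(-2, 7), 2), c), 395) = Add(Mul(Pow(Add(-2, 7), 2), -42), 395) = Add(Mul(Pow(5, 2), -42), 395) = Add(Mul(25, -42), 395) = Add(-1050, 395) = -655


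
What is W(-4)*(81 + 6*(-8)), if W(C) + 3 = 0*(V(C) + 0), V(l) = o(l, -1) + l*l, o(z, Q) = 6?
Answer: -99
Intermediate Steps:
V(l) = 6 + l² (V(l) = 6 + l*l = 6 + l²)
W(C) = -3 (W(C) = -3 + 0*((6 + C²) + 0) = -3 + 0*(6 + C²) = -3 + 0 = -3)
W(-4)*(81 + 6*(-8)) = -3*(81 + 6*(-8)) = -3*(81 - 48) = -3*33 = -99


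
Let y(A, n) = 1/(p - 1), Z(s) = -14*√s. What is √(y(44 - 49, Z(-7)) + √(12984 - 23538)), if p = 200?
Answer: √(199 + 39601*I*√10554)/199 ≈ 7.1672 + 7.1669*I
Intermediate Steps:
y(A, n) = 1/199 (y(A, n) = 1/(200 - 1) = 1/199)
√(y(44 - 49, Z(-7)) + √(12984 - 23538)) = √(1/199 + √(12984 - 23538)) = √(1/199 + √(-10554)) = √(1/199 + I*√10554)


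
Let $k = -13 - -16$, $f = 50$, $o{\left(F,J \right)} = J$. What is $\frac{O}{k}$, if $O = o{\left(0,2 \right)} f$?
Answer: $\frac{100}{3} \approx 33.333$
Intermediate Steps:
$O = 100$ ($O = 2 \cdot 50 = 100$)
$k = 3$ ($k = -13 + 16 = 3$)
$\frac{O}{k} = \frac{100}{3}$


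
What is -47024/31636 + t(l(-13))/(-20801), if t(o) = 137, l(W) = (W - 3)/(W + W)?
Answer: -22329099/14955919 ≈ -1.4930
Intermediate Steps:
l(W) = (-3 + W)/(2*W) (l(W) = (-3 + W)/((2*W)) = (-3 + W)*(1/(2*W)) = (-3 + W)/(2*W))
-47024/31636 + t(l(-13))/(-20801) = -47024/31636 + 137/(-20801) = -47024*1/31636 + 137*(-1/20801) = -11756/7909 - 137/20801 = -22329099/14955919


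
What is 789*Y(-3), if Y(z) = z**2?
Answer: 7101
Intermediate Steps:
789*Y(-3) = 789*(-3)**2 = 789*9 = 7101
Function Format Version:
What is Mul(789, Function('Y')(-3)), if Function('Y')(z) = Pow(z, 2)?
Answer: 7101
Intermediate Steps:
Mul(789, Function('Y')(-3)) = Mul(789, Pow(-3, 2)) = Mul(789, 9) = 7101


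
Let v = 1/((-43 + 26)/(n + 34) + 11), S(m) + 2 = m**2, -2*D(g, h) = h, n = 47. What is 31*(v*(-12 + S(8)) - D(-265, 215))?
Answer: 3038155/874 ≈ 3476.1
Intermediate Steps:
D(g, h) = -h/2
S(m) = -2 + m**2
v = 81/874 (v = 1/((-43 + 26)/(47 + 34) + 11) = 1/(-17/81 + 11) = 1/(874/81) = 81/874 ≈ 0.092677)
31*(v*(-12 + S(8)) - D(-265, 215)) = 31*(81*(-12 + (-2 + 8**2))/874 - (-1)*215/2) = 31*(81*(-12 + (-2 + 64))/874 - 1*(-215/2)) = 31*(81*(-12 + 62)/874 + 215/2) = 31*((81/874)*50 + 215/2) = 31*(2025/437 + 215/2) = 31*(98005/874) = 3038155/874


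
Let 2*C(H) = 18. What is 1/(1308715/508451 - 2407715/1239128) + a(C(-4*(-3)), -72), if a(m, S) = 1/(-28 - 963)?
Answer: 623968087590393/393883158345505 ≈ 1.5841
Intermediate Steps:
C(H) = 9 (C(H) = (½)*18 = 9)
a(m, S) = -1/991 (a(m, S) = 1/(-991) = -1/991)
1/(1308715/508451 - 2407715/1239128) + a(C(-4*(-3)), -72) = 1/(1308715/508451 - 2407715/1239128) - 1/991 = 1/(397460301055/630035870728) - 1/991 = 630035870728/397460301055 - 1/991 = 623968087590393/393883158345505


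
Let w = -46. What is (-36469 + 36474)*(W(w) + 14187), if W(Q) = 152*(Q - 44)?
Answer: 2535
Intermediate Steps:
W(Q) = -6688 + 152*Q (W(Q) = 152*(-44 + Q) = -6688 + 152*Q)
(-36469 + 36474)*(W(w) + 14187) = (-36469 + 36474)*((-6688 + 152*(-46)) + 14187) = 5*((-6688 - 6992) + 14187) = 5*(-13680 + 14187) = 5*507 = 2535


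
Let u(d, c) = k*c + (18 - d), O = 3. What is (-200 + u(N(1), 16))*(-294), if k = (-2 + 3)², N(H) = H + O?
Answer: 49980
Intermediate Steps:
N(H) = 3 + H (N(H) = H + 3 = 3 + H)
k = 1 (k = 1² = 1)
u(d, c) = 18 + c - d (u(d, c) = 1*c + (18 - d) = c + (18 - d) = 18 + c - d)
(-200 + u(N(1), 16))*(-294) = (-200 + (18 + 16 - (3 + 1)))*(-294) = (-200 + (18 + 16 - 1*4))*(-294) = (-200 + (18 + 16 - 4))*(-294) = (-200 + 30)*(-294) = -170*(-294) = 49980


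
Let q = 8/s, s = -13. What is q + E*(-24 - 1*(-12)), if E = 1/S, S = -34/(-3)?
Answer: -370/221 ≈ -1.6742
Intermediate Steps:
S = 34/3 (S = -34*(-1/3) = 34/3 ≈ 11.333)
E = 3/34 (E = 1/(34/3) = 3/34 ≈ 0.088235)
q = -8/13 (q = 8/(-13) = 8*(-1/13) = -8/13 ≈ -0.61539)
q + E*(-24 - 1*(-12)) = -8/13 + 3*(-24 - 1*(-12))/34 = -8/13 + 3*(-24 + 12)/34 = -8/13 + (3/34)*(-12) = -8/13 - 18/17 = -370/221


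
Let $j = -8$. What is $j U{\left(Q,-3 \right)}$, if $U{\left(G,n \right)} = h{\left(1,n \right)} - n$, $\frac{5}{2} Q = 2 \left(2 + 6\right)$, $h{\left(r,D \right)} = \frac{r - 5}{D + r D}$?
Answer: $- \frac{88}{3} \approx -29.333$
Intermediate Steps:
$h{\left(r,D \right)} = \frac{-5 + r}{D + D r}$
$Q = \frac{32}{5}$ ($Q = \frac{2 \cdot 2 \left(2 + 6\right)}{5} = \frac{2 \cdot 2 \cdot 8}{5} = \frac{2}{5} \cdot 16 = \frac{32}{5} \approx 6.4$)
$U{\left(G,n \right)} = - n - \frac{2}{n}$ ($U{\left(G,n \right)} = \frac{-5 + 1}{n \left(1 + 1\right)} - n = \frac{1}{n} \frac{1}{2} \left(-4\right) - n = - \frac{2}{n} - n = - n - \frac{2}{n}$)
$j U{\left(Q,-3 \right)} = - 8 \left(\left(-1\right) \left(-3\right) - \frac{2}{-3}\right) = - 8 \left(3 - - \frac{2}{3}\right) = - 8 \left(3 + \frac{2}{3}\right) = \left(-8\right) \frac{11}{3} = - \frac{88}{3}$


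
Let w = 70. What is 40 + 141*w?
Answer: 9910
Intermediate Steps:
40 + 141*w = 40 + 141*70 = 40 + 9870 = 9910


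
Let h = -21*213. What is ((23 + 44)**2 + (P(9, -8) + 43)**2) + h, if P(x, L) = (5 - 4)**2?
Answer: 1952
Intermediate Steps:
P(x, L) = 1 (P(x, L) = 1**2 = 1)
h = -4473
((23 + 44)**2 + (P(9, -8) + 43)**2) + h = ((23 + 44)**2 + (1 + 43)**2) - 4473 = (67**2 + 44**2) - 4473 = (4489 + 1936) - 4473 = 6425 - 4473 = 1952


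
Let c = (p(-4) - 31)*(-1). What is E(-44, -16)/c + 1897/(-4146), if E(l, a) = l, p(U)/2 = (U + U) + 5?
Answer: -252613/153402 ≈ -1.6467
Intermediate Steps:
p(U) = 10 + 4*U (p(U) = 2*((U + U) + 5) = 2*(2*U + 5) = 2*(5 + 2*U) = 10 + 4*U)
c = 37 (c = ((10 + 4*(-4)) - 31)*(-1) = ((10 - 16) - 31)*(-1) = (-6 - 31)*(-1) = -37*(-1) = 37)
E(-44, -16)/c + 1897/(-4146) = -44/37 + 1897/(-4146) = -44*1/37 + 1897*(-1/4146) = -44/37 - 1897/4146 = -252613/153402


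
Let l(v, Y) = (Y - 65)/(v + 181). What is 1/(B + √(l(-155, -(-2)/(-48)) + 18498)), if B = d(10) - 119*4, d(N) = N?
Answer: -290784/123964153 - 4*√450106449/123964153 ≈ -0.0030303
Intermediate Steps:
B = -466 (B = 10 - 119*4 = 10 - 476 = -466)
l(v, Y) = (-65 + Y)/(181 + v)
1/(B + √(l(-155, -(-2)/(-48)) + 18498)) = 1/(-466 + √((-65 - (-2)/(-48))/(181 - 155) + 18498)) = 1/(-466 + √((-65 - (-2)*(-1)/48)/26 + 18498)) = 1/(-466 + √((-65 - 1*1/24)/26 + 18498)) = 1/(-466 + √((-65 - 1/24)/26 + 18498)) = 1/(-466 + √((1/26)*(-1561/24) + 18498)) = 1/(-466 + √(-1561/624 + 18498)) = 1/(-466 + √(11541191/624)) = 1/(-466 + √450106449/156)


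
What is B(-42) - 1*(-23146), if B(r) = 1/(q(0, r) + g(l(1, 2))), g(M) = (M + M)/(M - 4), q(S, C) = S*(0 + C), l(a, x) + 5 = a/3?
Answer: 324057/14 ≈ 23147.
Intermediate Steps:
l(a, x) = -5 + a/3
q(S, C) = C*S (q(S, C) = S*C = C*S)
g(M) = 2*M/(-4 + M) (g(M) = (2*M)/(-4 + M) = 2*M/(-4 + M))
B(r) = 13/14 (B(r) = 1/(r*0 + 2*(-5 + (1/3)*1)/(-4 + (-5 + (1/3)*1))) = 1/(0 + 2*(-5 + 1/3)/(-4 + (-5 + 1/3))) = 1/(0 + 2*(-14/3)/(-4 - 14/3)) = 1/(0 + 2*(-14/3)/(-26/3)) = 1/(0 + 2*(-14/3)*(-3/26)) = 1/(0 + 14/13) = 1/(14/13) = 13/14)
B(-42) - 1*(-23146) = 13/14 - 1*(-23146) = 13/14 + 23146 = 324057/14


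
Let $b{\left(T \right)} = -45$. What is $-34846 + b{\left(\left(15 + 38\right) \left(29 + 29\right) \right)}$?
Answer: $-34891$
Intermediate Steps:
$-34846 + b{\left(\left(15 + 38\right) \left(29 + 29\right) \right)} = -34846 - 45 = -34891$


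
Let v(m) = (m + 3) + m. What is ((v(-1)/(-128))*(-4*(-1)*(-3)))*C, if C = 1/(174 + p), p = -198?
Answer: -1/256 ≈ -0.0039063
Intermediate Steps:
v(m) = 3 + 2*m (v(m) = (3 + m) + m = 3 + 2*m)
C = -1/24 (C = 1/(174 - 198) = 1/(-24) = -1/24 ≈ -0.041667)
((v(-1)/(-128))*(-4*(-1)*(-3)))*C = (((3 + 2*(-1))/(-128))*(-4*(-1)*(-3)))*(-1/24) = (((3 - 2)*(-1/128))*(4*(-3)))*(-1/24) = ((1*(-1/128))*(-12))*(-1/24) = -1/128*(-12)*(-1/24) = (3/32)*(-1/24) = -1/256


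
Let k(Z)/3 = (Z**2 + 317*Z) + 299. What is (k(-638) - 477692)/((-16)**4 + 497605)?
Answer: 137599/563141 ≈ 0.24434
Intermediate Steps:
k(Z) = 897 + 3*Z**2 + 951*Z (k(Z) = 3*((Z**2 + 317*Z) + 299) = 3*(299 + Z**2 + 317*Z) = 897 + 3*Z**2 + 951*Z)
(k(-638) - 477692)/((-16)**4 + 497605) = ((897 + 3*(-638)**2 + 951*(-638)) - 477692)/((-16)**4 + 497605) = ((897 + 3*407044 - 606738) - 477692)/(65536 + 497605) = ((897 + 1221132 - 606738) - 477692)/563141 = (615291 - 477692)*(1/563141) = 137599*(1/563141) = 137599/563141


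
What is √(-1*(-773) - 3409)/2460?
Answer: I*√659/1230 ≈ 0.020871*I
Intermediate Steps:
√(-1*(-773) - 3409)/2460 = √(773 - 3409)*(1/2460) = √(-2636)*(1/2460) = (2*I*√659)*(1/2460) = I*√659/1230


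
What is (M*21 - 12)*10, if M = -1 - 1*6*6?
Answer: -7890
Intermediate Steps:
M = -37 (M = -1 - 6*6 = -1 - 36 = -37)
(M*21 - 12)*10 = (-37*21 - 12)*10 = (-777 - 12)*10 = -789*10 = -7890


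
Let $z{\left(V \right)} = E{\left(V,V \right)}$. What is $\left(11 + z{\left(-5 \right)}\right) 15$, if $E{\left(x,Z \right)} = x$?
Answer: $90$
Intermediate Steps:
$z{\left(V \right)} = V$
$\left(11 + z{\left(-5 \right)}\right) 15 = \left(11 - 5\right) 15 = 6 \cdot 15 = 90$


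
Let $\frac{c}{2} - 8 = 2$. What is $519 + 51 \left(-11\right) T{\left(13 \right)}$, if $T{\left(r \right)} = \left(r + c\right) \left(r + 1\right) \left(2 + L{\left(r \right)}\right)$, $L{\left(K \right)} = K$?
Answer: $-3887211$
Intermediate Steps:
$c = 20$ ($c = 16 + 2 \cdot 2 = 16 + 4 = 20$)
$T{\left(r \right)} = \left(1 + r\right) \left(2 + r\right) \left(20 + r\right)$ ($T{\left(r \right)} = \left(r + 20\right) \left(r + 1\right) \left(2 + r\right) = \left(20 + r\right) \left(1 + r\right) \left(2 + r\right) = \left(1 + r\right) \left(20 + r\right) \left(2 + r\right) = \left(1 + r\right) \left(2 + r\right) \left(20 + r\right)$)
$519 + 51 \left(-11\right) T{\left(13 \right)} = 519 + 51 \left(-11\right) \left(40 + 13^{3} + 23 \cdot 13^{2} + 62 \cdot 13\right) = 519 - 561 \left(40 + 2197 + 23 \cdot 169 + 806\right) = 519 - 561 \left(40 + 2197 + 3887 + 806\right) = 519 - 3887730 = -3887211$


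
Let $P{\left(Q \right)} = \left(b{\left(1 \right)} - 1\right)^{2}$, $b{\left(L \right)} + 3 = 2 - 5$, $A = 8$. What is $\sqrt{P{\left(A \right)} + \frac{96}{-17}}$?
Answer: $\frac{\sqrt{12529}}{17} \approx 6.5843$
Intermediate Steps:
$b{\left(L \right)} = -6$ ($b{\left(L \right)} = -3 + \left(2 - 5\right) = -3 - 3 = -6$)
$P{\left(Q \right)} = 49$ ($P{\left(Q \right)} = \left(-6 - 1\right)^{2} = \left(-7\right)^{2} = 49$)
$\sqrt{P{\left(A \right)} + \frac{96}{-17}} = \sqrt{49 + \frac{96}{-17}} = \sqrt{49 + 96 \left(- \frac{1}{17}\right)} = \sqrt{49 - \frac{96}{17}} = \sqrt{\frac{737}{17}} = \frac{\sqrt{12529}}{17}$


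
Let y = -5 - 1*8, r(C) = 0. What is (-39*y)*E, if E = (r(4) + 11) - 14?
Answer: -1521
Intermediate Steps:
E = -3 (E = (0 + 11) - 14 = 11 - 14 = -3)
y = -13 (y = -5 - 8 = -13)
(-39*y)*E = -39*(-13)*(-3) = 507*(-3) = -1521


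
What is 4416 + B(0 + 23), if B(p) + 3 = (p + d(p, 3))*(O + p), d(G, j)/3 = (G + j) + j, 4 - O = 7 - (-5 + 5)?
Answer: 6613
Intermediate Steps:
O = -3 (O = 4 - (7 - (-5 + 5)) = 4 - (7 - 1*0) = 4 - (7 + 0) = 4 - 1*7 = 4 - 7 = -3)
d(G, j) = 3*G + 6*j (d(G, j) = 3*((G + j) + j) = 3*(G + 2*j) = 3*G + 6*j)
B(p) = -3 + (-3 + p)*(18 + 4*p) (B(p) = -3 + (p + (3*p + 6*3))*(-3 + p) = -3 + (p + (3*p + 18))*(-3 + p) = -3 + (p + (18 + 3*p))*(-3 + p) = -3 + (18 + 4*p)*(-3 + p) = -3 + (-3 + p)*(18 + 4*p))
4416 + B(0 + 23) = 4416 + (-57 + 4*(0 + 23)**2 + 6*(0 + 23)) = 4416 + (-57 + 4*23**2 + 6*23) = 4416 + (-57 + 4*529 + 138) = 4416 + (-57 + 2116 + 138) = 4416 + 2197 = 6613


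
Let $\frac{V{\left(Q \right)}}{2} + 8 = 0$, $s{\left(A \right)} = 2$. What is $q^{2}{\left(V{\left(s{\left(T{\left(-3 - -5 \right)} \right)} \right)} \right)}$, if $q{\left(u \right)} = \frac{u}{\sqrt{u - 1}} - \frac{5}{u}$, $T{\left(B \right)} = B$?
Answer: $- \frac{65111}{4352} + \frac{10 i \sqrt{17}}{17} \approx -14.961 + 2.4254 i$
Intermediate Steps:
$V{\left(Q \right)} = -16$ ($V{\left(Q \right)} = -16 + 2 \cdot 0 = -16 + 0 = -16$)
$q{\left(u \right)} = - \frac{5}{u} + \frac{u}{\sqrt{-1 + u}}$ ($q{\left(u \right)} = \frac{u}{\sqrt{-1 + u}} - \frac{5}{u} = - \frac{5}{u} + \frac{u}{\sqrt{-1 + u}}$)
$q^{2}{\left(V{\left(s{\left(T{\left(-3 - -5 \right)} \right)} \right)} \right)} = \left(- \frac{5}{-16} - \frac{16}{\sqrt{-1 - 16}}\right)^{2} = \left(\left(-5\right) \left(- \frac{1}{16}\right) - \frac{16}{i \sqrt{17}}\right)^{2} = \left(\frac{5}{16} - 16 \left(- \frac{i \sqrt{17}}{17}\right)\right)^{2} = \left(\frac{5}{16} + \frac{16 i \sqrt{17}}{17}\right)^{2}$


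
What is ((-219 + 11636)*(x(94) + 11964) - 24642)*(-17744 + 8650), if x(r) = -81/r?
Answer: -58367564349609/47 ≈ -1.2419e+12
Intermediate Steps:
((-219 + 11636)*(x(94) + 11964) - 24642)*(-17744 + 8650) = ((-219 + 11636)*(-81/94 + 11964) - 24642)*(-17744 + 8650) = (11417*(-81*1/94 + 11964) - 24642)*(-9094) = (11417*(-81/94 + 11964) - 24642)*(-9094) = (11417*(1124535/94) - 24642)*(-9094) = (12838816095/94 - 24642)*(-9094) = (12836499747/94)*(-9094) = -58367564349609/47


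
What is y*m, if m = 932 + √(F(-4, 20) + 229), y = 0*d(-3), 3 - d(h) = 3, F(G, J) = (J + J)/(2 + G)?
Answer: 0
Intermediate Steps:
F(G, J) = 2*J/(2 + G) (F(G, J) = (2*J)/(2 + G) = 2*J/(2 + G))
d(h) = 0 (d(h) = 3 - 1*3 = 3 - 3 = 0)
y = 0 (y = 0*0 = 0)
m = 932 + √209 (m = 932 + √(2*20/(2 - 4) + 229) = 932 + √(2*20/(-2) + 229) = 932 + √(2*20*(-½) + 229) = 932 + √(-20 + 229) = 932 + √209 ≈ 946.46)
y*m = 0*(932 + √209) = 0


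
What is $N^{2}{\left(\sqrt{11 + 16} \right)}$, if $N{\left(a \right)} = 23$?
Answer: $529$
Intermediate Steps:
$N^{2}{\left(\sqrt{11 + 16} \right)} = 23^{2} = 529$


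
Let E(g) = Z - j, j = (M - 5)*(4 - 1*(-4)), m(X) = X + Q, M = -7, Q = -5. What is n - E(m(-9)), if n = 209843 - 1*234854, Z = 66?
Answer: -25173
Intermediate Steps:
m(X) = -5 + X (m(X) = X - 5 = -5 + X)
n = -25011 (n = 209843 - 234854 = -25011)
j = -96 (j = (-7 - 5)*(4 - 1*(-4)) = -12*(4 + 4) = -12*8 = -96)
E(g) = 162 (E(g) = 66 - 1*(-96) = 66 + 96 = 162)
n - E(m(-9)) = -25011 - 1*162 = -25011 - 162 = -25173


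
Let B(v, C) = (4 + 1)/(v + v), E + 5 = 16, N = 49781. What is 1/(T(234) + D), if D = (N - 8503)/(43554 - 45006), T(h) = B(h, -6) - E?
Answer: -56628/2232145 ≈ -0.025369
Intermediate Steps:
E = 11 (E = -5 + 16 = 11)
B(v, C) = 5/(2*v) (B(v, C) = 5/((2*v)) = 5*(1/(2*v)) = 5/(2*v))
T(h) = -11 + 5/(2*h) (T(h) = 5/(2*h) - 1*11 = 5/(2*h) - 11 = -11 + 5/(2*h))
D = -20639/726 (D = (49781 - 8503)/(43554 - 45006) = 41278/(-1452) = 41278*(-1/1452) = -20639/726 ≈ -28.428)
1/(T(234) + D) = 1/((-11 + (5/2)/234) - 20639/726) = 1/((-11 + (5/2)*(1/234)) - 20639/726) = 1/((-11 + 5/468) - 20639/726) = 1/(-5143/468 - 20639/726) = 1/(-2232145/56628) = -56628/2232145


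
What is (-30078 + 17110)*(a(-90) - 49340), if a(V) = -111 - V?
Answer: 640113448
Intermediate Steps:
(-30078 + 17110)*(a(-90) - 49340) = (-30078 + 17110)*((-111 - 1*(-90)) - 49340) = -12968*((-111 + 90) - 49340) = -12968*(-21 - 49340) = -12968*(-49361) = 640113448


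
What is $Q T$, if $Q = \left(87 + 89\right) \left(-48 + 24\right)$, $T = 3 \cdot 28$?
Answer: $-354816$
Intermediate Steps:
$T = 84$
$Q = -4224$ ($Q = 176 \left(-24\right) = -4224$)
$Q T = \left(-4224\right) 84 = -354816$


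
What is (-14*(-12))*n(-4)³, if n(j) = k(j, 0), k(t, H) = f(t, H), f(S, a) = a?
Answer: 0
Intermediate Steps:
k(t, H) = H
n(j) = 0
(-14*(-12))*n(-4)³ = -14*(-12)*0³ = 168*0 = 0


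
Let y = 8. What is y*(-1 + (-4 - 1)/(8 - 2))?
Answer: -44/3 ≈ -14.667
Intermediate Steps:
y*(-1 + (-4 - 1)/(8 - 2)) = 8*(-1 + (-4 - 1)/(8 - 2)) = 8*(-1 - 5/6) = 8*(-1 - 5*⅙) = 8*(-1 - ⅚) = 8*(-11/6) = -44/3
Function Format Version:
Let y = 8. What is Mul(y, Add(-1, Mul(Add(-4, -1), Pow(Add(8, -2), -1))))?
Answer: Rational(-44, 3) ≈ -14.667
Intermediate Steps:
Mul(y, Add(-1, Mul(Add(-4, -1), Pow(Add(8, -2), -1)))) = Mul(8, Add(-1, Mul(Add(-4, -1), Pow(Add(8, -2), -1)))) = Mul(8, Add(-1, Mul(-5, Pow(6, -1)))) = Mul(8, Add(-1, Mul(-5, Rational(1, 6)))) = Mul(8, Add(-1, Rational(-5, 6))) = Mul(8, Rational(-11, 6)) = Rational(-44, 3)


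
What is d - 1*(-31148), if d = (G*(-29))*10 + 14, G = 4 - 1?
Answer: 30292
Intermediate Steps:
G = 3
d = -856 (d = (3*(-29))*10 + 14 = -87*10 + 14 = -870 + 14 = -856)
d - 1*(-31148) = -856 - 1*(-31148) = -856 + 31148 = 30292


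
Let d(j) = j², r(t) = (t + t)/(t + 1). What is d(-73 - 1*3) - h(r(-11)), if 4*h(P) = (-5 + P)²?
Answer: 144351/25 ≈ 5774.0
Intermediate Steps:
r(t) = 2*t/(1 + t) (r(t) = (2*t)/(1 + t) = 2*t/(1 + t))
h(P) = (-5 + P)²/4
d(-73 - 1*3) - h(r(-11)) = (-73 - 1*3)² - (-5 + 2*(-11)/(1 - 11))²/4 = (-73 - 3)² - (-5 + 2*(-11)/(-10))²/4 = (-76)² - (-5 + 2*(-11)*(-⅒))²/4 = 5776 - (-5 + 11/5)²/4 = 5776 - (-14/5)²/4 = 5776 - 196/(4*25) = 5776 - 1*49/25 = 5776 - 49/25 = 144351/25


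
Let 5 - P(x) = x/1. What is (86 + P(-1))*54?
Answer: 4968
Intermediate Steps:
P(x) = 5 - x (P(x) = 5 - x/1 = 5 - x)
(86 + P(-1))*54 = (86 + (5 - 1*(-1)))*54 = (86 + (5 + 1))*54 = (86 + 6)*54 = 92*54 = 4968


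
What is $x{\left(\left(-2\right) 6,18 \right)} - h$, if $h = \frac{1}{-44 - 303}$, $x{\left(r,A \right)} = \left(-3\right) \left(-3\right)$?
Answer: $\frac{3124}{347} \approx 9.0029$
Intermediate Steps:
$x{\left(r,A \right)} = 9$
$h = - \frac{1}{347}$ ($h = \frac{1}{-347} = - \frac{1}{347} \approx -0.0028818$)
$x{\left(\left(-2\right) 6,18 \right)} - h = 9 - - \frac{1}{347} = 9 + \frac{1}{347} = \frac{3124}{347}$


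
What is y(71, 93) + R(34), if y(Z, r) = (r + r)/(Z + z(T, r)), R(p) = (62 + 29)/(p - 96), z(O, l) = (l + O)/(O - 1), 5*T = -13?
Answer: 66205/25606 ≈ 2.5855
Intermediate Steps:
T = -13/5 (T = (⅕)*(-13) = -13/5 ≈ -2.6000)
z(O, l) = (O + l)/(-1 + O)
R(p) = 91/(-96 + p)
y(Z, r) = 2*r/(13/18 + Z - 5*r/18) (y(Z, r) = (r + r)/(Z + (-13/5 + r)/(-1 - 13/5)) = (2*r)/(Z + (-13/5 + r)/(-18/5)) = (2*r)/(Z - 5*(-13/5 + r)/18) = (2*r)/(Z + (13/18 - 5*r/18)) = (2*r)/(13/18 + Z - 5*r/18) = 2*r/(13/18 + Z - 5*r/18))
y(71, 93) + R(34) = 36*93/(13 - 5*93 + 18*71) + 91/(-96 + 34) = 36*93/(13 - 465 + 1278) + 91/(-62) = 36*93/826 + 91*(-1/62) = 36*93*(1/826) - 91/62 = 1674/413 - 91/62 = 66205/25606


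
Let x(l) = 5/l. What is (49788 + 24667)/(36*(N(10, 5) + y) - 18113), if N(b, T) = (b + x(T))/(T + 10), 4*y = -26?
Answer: -372275/91603 ≈ -4.0640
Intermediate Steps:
y = -13/2 (y = (¼)*(-26) = -13/2 ≈ -6.5000)
N(b, T) = (b + 5/T)/(10 + T) (N(b, T) = (b + 5/T)/(T + 10) = (b + 5/T)/(10 + T))
(49788 + 24667)/(36*(N(10, 5) + y) - 18113) = (49788 + 24667)/(36*((5 + 5*10)/(5*(10 + 5)) - 13/2) - 18113) = 74455/(36*((⅕)*(5 + 50)/15 - 13/2) - 18113) = 74455/(36*((⅕)*(1/15)*55 - 13/2) - 18113) = 74455/(36*(11/15 - 13/2) - 18113) = 74455/(36*(-173/30) - 18113) = 74455/(-1038/5 - 18113) = 74455/(-91603/5) = 74455*(-5/91603) = -372275/91603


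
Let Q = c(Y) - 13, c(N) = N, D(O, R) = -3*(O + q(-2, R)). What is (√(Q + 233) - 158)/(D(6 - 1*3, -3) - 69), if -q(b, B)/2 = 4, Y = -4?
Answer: 79/27 - √6/9 ≈ 2.6538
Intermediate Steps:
q(b, B) = -8 (q(b, B) = -2*4 = -8)
D(O, R) = 24 - 3*O (D(O, R) = -3*(O - 8) = -3*(-8 + O) = 24 - 3*O)
Q = -17 (Q = -4 - 13 = -17)
(√(Q + 233) - 158)/(D(6 - 1*3, -3) - 69) = (√(-17 + 233) - 158)/((24 - 3*(6 - 1*3)) - 69) = (√216 - 158)/((24 - 3*(6 - 3)) - 69) = (6*√6 - 158)/((24 - 3*3) - 69) = (-158 + 6*√6)/((24 - 9) - 69) = (-158 + 6*√6)/(15 - 69) = (-158 + 6*√6)/(-54) = (-158 + 6*√6)*(-1/54) = 79/27 - √6/9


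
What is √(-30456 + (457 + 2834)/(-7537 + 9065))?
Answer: I*√17775788214/764 ≈ 174.51*I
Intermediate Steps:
√(-30456 + (457 + 2834)/(-7537 + 9065)) = √(-30456 + 3291/1528) = √(-46533477/1528) = I*√17775788214/764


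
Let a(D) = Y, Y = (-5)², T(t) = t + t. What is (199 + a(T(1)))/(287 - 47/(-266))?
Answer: 59584/76389 ≈ 0.78001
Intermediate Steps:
T(t) = 2*t
Y = 25
a(D) = 25
(199 + a(T(1)))/(287 - 47/(-266)) = (199 + 25)/(287 - 47/(-266)) = 224/(287 - 47*(-1/266)) = 224/(287 + 47/266) = 224/(76389/266) = 224*(266/76389) = 59584/76389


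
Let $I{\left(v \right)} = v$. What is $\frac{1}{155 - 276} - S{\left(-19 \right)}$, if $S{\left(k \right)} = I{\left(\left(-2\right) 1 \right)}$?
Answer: $\frac{241}{121} \approx 1.9917$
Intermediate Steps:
$S{\left(k \right)} = -2$ ($S{\left(k \right)} = \left(-2\right) 1 = -2$)
$\frac{1}{155 - 276} - S{\left(-19 \right)} = \frac{1}{155 - 276} - -2 = \frac{1}{-121} + 2 = - \frac{1}{121} + 2 = \frac{241}{121}$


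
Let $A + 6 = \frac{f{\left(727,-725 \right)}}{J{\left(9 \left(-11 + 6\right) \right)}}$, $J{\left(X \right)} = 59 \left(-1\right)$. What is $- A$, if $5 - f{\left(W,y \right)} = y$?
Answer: $\frac{1084}{59} \approx 18.373$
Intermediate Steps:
$f{\left(W,y \right)} = 5 - y$
$J{\left(X \right)} = -59$
$A = - \frac{1084}{59}$ ($A = -6 + \frac{5 - -725}{-59} = -6 + \left(5 + 725\right) \left(- \frac{1}{59}\right) = -6 + 730 \left(- \frac{1}{59}\right) = -6 - \frac{730}{59} = - \frac{1084}{59} \approx -18.373$)
$- A = \left(-1\right) \left(- \frac{1084}{59}\right) = \frac{1084}{59}$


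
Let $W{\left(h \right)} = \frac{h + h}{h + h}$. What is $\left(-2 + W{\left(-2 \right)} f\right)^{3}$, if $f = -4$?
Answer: $-216$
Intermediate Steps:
$W{\left(h \right)} = 1$ ($W{\left(h \right)} = \frac{2 h}{2 h} = 2 h \frac{1}{2 h} = 1$)
$\left(-2 + W{\left(-2 \right)} f\right)^{3} = \left(-2 + 1 \left(-4\right)\right)^{3} = \left(-2 - 4\right)^{3} = \left(-6\right)^{3} = -216$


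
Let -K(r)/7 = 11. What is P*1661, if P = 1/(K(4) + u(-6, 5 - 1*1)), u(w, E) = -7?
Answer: -1661/84 ≈ -19.774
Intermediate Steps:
K(r) = -77 (K(r) = -7*11 = -77)
P = -1/84 (P = 1/(-77 - 7) = 1/(-84) = -1/84 ≈ -0.011905)
P*1661 = -1/84*1661 = -1661/84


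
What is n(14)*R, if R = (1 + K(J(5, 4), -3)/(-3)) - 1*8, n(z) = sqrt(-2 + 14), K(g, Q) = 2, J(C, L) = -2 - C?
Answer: -46*sqrt(3)/3 ≈ -26.558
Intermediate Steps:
n(z) = 2*sqrt(3) (n(z) = sqrt(12) = 2*sqrt(3))
R = -23/3 (R = (1 + 2/(-3)) - 1*8 = (1 + 2*(-1/3)) - 8 = (1 - 2/3) - 8 = 1/3 - 8 = -23/3 ≈ -7.6667)
n(14)*R = (2*sqrt(3))*(-23/3) = -46*sqrt(3)/3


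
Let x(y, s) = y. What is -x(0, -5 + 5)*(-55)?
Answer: 0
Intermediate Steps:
-x(0, -5 + 5)*(-55) = -0*(-55) = -1*0 = 0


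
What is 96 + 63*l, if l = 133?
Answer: 8475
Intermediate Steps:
96 + 63*l = 96 + 63*133 = 96 + 8379 = 8475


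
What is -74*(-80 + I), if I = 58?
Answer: 1628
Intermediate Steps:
-74*(-80 + I) = -74*(-80 + 58) = -74*(-22) = 1628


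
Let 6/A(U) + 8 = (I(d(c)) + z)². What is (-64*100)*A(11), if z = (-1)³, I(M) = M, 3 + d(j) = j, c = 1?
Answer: -38400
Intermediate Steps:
d(j) = -3 + j
z = -1
A(U) = 6 (A(U) = 6/(-8 + ((-3 + 1) - 1)²) = 6/(-8 + (-2 - 1)²) = 6/(-8 + (-3)²) = 6/(-8 + 9) = 6/1 = 6*1 = 6)
(-64*100)*A(11) = -64*100*6 = -6400*6 = -38400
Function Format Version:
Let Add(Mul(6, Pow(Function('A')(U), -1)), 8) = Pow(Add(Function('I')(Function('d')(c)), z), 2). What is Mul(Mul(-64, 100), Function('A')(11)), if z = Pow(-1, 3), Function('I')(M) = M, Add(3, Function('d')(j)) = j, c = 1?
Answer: -38400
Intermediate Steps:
Function('d')(j) = Add(-3, j)
z = -1
Function('A')(U) = 6 (Function('A')(U) = Mul(6, Pow(Add(-8, Pow(Add(Add(-3, 1), -1), 2)), -1)) = Mul(6, Pow(Add(-8, Pow(Add(-2, -1), 2)), -1)) = Mul(6, Pow(Add(-8, Pow(-3, 2)), -1)) = Mul(6, Pow(Add(-8, 9), -1)) = Mul(6, Pow(1, -1)) = Mul(6, 1) = 6)
Mul(Mul(-64, 100), Function('A')(11)) = Mul(Mul(-64, 100), 6) = Mul(-6400, 6) = -38400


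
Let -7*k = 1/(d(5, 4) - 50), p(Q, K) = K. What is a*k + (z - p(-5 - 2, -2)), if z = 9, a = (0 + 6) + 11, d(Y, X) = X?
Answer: 3559/322 ≈ 11.053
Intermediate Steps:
a = 17 (a = 6 + 11 = 17)
k = 1/322 (k = -1/(7*(4 - 50)) = -⅐/(-46) = -⅐*(-1/46) = 1/322 ≈ 0.0031056)
a*k + (z - p(-5 - 2, -2)) = 17*(1/322) + (9 - 1*(-2)) = 17/322 + (9 + 2) = 17/322 + 11 = 3559/322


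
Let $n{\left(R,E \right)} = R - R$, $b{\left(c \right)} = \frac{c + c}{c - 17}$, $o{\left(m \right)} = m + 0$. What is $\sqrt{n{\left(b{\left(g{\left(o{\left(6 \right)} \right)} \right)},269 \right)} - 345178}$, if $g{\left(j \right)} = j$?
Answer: $i \sqrt{345178} \approx 587.52 i$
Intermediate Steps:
$o{\left(m \right)} = m$
$b{\left(c \right)} = \frac{2 c}{-17 + c}$
$n{\left(R,E \right)} = 0$
$\sqrt{n{\left(b{\left(g{\left(o{\left(6 \right)} \right)} \right)},269 \right)} - 345178} = \sqrt{0 - 345178} = \sqrt{-345178} = i \sqrt{345178}$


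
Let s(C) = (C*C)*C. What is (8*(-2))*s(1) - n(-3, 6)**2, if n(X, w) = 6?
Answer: -52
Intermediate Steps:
s(C) = C**3 (s(C) = C**2*C = C**3)
(8*(-2))*s(1) - n(-3, 6)**2 = (8*(-2))*1**3 - 1*6**2 = -16*1 - 1*36 = -16 - 36 = -52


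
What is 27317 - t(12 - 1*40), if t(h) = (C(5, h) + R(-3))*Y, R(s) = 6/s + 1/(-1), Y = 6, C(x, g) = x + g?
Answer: 27473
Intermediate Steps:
C(x, g) = g + x
R(s) = -1 + 6/s (R(s) = 6/s + 1*(-1) = 6/s - 1 = -1 + 6/s)
t(h) = 12 + 6*h (t(h) = ((h + 5) + (6 - 1*(-3))/(-3))*6 = ((5 + h) - (6 + 3)/3)*6 = ((5 + h) - ⅓*9)*6 = ((5 + h) - 3)*6 = (2 + h)*6 = 12 + 6*h)
27317 - t(12 - 1*40) = 27317 - (12 + 6*(12 - 1*40)) = 27317 - (12 + 6*(12 - 40)) = 27317 - (12 + 6*(-28)) = 27317 - (12 - 168) = 27317 - 1*(-156) = 27317 + 156 = 27473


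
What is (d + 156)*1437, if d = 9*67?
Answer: 1090683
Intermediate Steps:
d = 603
(d + 156)*1437 = (603 + 156)*1437 = 759*1437 = 1090683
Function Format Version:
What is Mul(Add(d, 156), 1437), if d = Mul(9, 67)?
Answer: 1090683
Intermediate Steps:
d = 603
Mul(Add(d, 156), 1437) = Mul(Add(603, 156), 1437) = Mul(759, 1437) = 1090683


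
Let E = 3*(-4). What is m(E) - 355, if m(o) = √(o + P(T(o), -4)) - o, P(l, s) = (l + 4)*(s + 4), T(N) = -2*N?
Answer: -343 + 2*I*√3 ≈ -343.0 + 3.4641*I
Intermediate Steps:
P(l, s) = (4 + l)*(4 + s)
E = -12
m(o) = √o - o (m(o) = √(o + (16 + 4*(-2*o) + 4*(-4) - 2*o*(-4))) - o = √(o + (16 - 8*o - 16 + 8*o)) - o = √(o + 0) - o = √o - o)
m(E) - 355 = (√(-12) - 1*(-12)) - 355 = (2*I*√3 + 12) - 355 = (12 + 2*I*√3) - 355 = -343 + 2*I*√3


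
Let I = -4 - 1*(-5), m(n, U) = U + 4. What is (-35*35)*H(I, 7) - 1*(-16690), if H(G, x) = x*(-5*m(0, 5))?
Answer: 402565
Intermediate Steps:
m(n, U) = 4 + U
I = 1 (I = -4 + 5 = 1)
H(G, x) = -45*x (H(G, x) = x*(-5*(4 + 5)) = x*(-5*9) = x*(-45) = -45*x)
(-35*35)*H(I, 7) - 1*(-16690) = (-35*35)*(-45*7) - 1*(-16690) = -1225*(-315) + 16690 = 385875 + 16690 = 402565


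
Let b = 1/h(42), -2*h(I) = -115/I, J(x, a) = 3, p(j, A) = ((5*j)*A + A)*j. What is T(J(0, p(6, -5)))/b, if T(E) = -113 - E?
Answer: -3335/21 ≈ -158.81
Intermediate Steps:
p(j, A) = j*(A + 5*A*j) (p(j, A) = (5*A*j + A)*j = (A + 5*A*j)*j = j*(A + 5*A*j))
h(I) = 115/(2*I) (h(I) = -(-115)/(2*I) = 115/(2*I))
b = 84/115 (b = 1/((115/2)/42) = 1/((115/2)*(1/42)) = 1/(115/84) = 84/115 ≈ 0.73043)
T(J(0, p(6, -5)))/b = (-113 - 1*3)/(84/115) = (-113 - 3)*(115/84) = -116*115/84 = -3335/21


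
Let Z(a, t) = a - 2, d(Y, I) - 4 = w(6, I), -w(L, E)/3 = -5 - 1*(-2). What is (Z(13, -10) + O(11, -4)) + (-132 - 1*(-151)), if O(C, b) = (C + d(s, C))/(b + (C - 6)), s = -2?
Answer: 54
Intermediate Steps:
w(L, E) = 9 (w(L, E) = -3*(-5 - 1*(-2)) = -3*(-5 + 2) = -3*(-3) = 9)
d(Y, I) = 13 (d(Y, I) = 4 + 9 = 13)
Z(a, t) = -2 + a
O(C, b) = (13 + C)/(-6 + C + b) (O(C, b) = (C + 13)/(b + (C - 6)) = (13 + C)/(b + (-6 + C)) = (13 + C)/(-6 + C + b))
(Z(13, -10) + O(11, -4)) + (-132 - 1*(-151)) = ((-2 + 13) + (13 + 11)/(-6 + 11 - 4)) + (-132 - 1*(-151)) = (11 + 24/1) + (-132 + 151) = (11 + 1*24) + 19 = (11 + 24) + 19 = 35 + 19 = 54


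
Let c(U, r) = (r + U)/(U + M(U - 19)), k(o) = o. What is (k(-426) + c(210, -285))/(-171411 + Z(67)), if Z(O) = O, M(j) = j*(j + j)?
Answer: 31171347/12537583168 ≈ 0.0024862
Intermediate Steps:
M(j) = 2*j² (M(j) = j*(2*j) = 2*j²)
c(U, r) = (U + r)/(U + 2*(-19 + U)²) (c(U, r) = (r + U)/(U + 2*(U - 19)²) = (U + r)/(U + 2*(-19 + U)²))
(k(-426) + c(210, -285))/(-171411 + Z(67)) = (-426 + (210 - 285)/(210 + 2*(-19 + 210)²))/(-171411 + 67) = (-426 - 75/(210 + 2*191²))/(-171344) = (-426 - 75/(210 + 2*36481))*(-1/171344) = (-426 - 75/(210 + 72962))*(-1/171344) = (-426 - 75/73172)*(-1/171344) = -31171347/73172*(-1/171344) = 31171347/12537583168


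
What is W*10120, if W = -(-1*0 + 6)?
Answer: -60720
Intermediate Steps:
W = -6 (W = -(0 + 6) = -1*6 = -6)
W*10120 = -6*10120 = -60720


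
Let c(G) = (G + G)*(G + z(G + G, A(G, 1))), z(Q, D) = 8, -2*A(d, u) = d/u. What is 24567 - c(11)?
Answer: 24149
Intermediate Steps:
A(d, u) = -d/(2*u)
c(G) = 2*G*(8 + G) (c(G) = (G + G)*(G + 8) = (2*G)*(8 + G) = 2*G*(8 + G))
24567 - c(11) = 24567 - 2*11*(8 + 11) = 24567 - 2*11*19 = 24567 - 1*418 = 24567 - 418 = 24149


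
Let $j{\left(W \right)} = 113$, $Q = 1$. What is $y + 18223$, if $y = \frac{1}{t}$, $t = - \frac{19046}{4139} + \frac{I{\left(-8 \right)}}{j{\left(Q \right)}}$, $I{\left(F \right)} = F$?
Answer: $\frac{39822436423}{2185310} \approx 18223.0$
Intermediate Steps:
$t = - \frac{2185310}{467707}$ ($t = - \frac{19046}{4139} - \frac{8}{113} = - \frac{2185310}{467707} \approx -4.6724$)
$y = - \frac{467707}{2185310}$ ($y = \frac{1}{- \frac{2185310}{467707}} = - \frac{467707}{2185310} \approx -0.21402$)
$y + 18223 = - \frac{467707}{2185310} + 18223 = \frac{39822436423}{2185310}$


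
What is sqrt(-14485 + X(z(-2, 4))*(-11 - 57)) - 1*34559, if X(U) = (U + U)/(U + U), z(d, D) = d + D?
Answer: -34559 + 21*I*sqrt(33) ≈ -34559.0 + 120.64*I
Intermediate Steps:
z(d, D) = D + d
X(U) = 1 (X(U) = (2*U)/((2*U)) = (2*U)*(1/(2*U)) = 1)
sqrt(-14485 + X(z(-2, 4))*(-11 - 57)) - 1*34559 = sqrt(-14485 + 1*(-11 - 57)) - 1*34559 = sqrt(-14485 + 1*(-68)) - 34559 = sqrt(-14485 - 68) - 34559 = sqrt(-14553) - 34559 = 21*I*sqrt(33) - 34559 = -34559 + 21*I*sqrt(33)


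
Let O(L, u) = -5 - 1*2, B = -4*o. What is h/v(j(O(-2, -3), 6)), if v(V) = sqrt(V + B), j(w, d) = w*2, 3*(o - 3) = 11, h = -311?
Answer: 311*I*sqrt(366)/122 ≈ 48.769*I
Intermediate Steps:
o = 20/3 (o = 3 + (1/3)*11 = 3 + 11/3 = 20/3 ≈ 6.6667)
B = -80/3 (B = -4*20/3 = -80/3 ≈ -26.667)
O(L, u) = -7 (O(L, u) = -5 - 2 = -7)
j(w, d) = 2*w
v(V) = sqrt(-80/3 + V) (v(V) = sqrt(V - 80/3) = sqrt(-80/3 + V))
h/v(j(O(-2, -3), 6)) = -311*3/sqrt(-240 + 9*(2*(-7))) = -311*3/sqrt(-240 + 9*(-14)) = -311*3/sqrt(-240 - 126) = -311*(-I*sqrt(366)/122) = -(-311)*I*sqrt(366)/122 = 311*I*sqrt(366)/122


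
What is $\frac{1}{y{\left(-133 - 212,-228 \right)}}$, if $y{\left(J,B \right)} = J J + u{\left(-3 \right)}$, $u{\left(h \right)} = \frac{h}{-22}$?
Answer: $\frac{22}{2618553} \approx 8.4016 \cdot 10^{-6}$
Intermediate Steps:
$u{\left(h \right)} = - \frac{h}{22}$ ($u{\left(h \right)} = h \left(- \frac{1}{22}\right) = - \frac{h}{22}$)
$y{\left(J,B \right)} = \frac{3}{22} + J^{2}$ ($y{\left(J,B \right)} = J J - - \frac{3}{22} = J^{2} + \frac{3}{22} = \frac{3}{22} + J^{2}$)
$\frac{1}{y{\left(-133 - 212,-228 \right)}} = \frac{1}{\frac{3}{22} + \left(-133 - 212\right)^{2}} = \frac{1}{\frac{3}{22} + \left(-345\right)^{2}} = \frac{1}{\frac{3}{22} + 119025} = \frac{1}{\frac{2618553}{22}} = \frac{22}{2618553}$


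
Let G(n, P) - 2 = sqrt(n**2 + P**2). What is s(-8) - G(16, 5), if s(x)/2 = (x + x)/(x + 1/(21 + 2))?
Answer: 370/183 - sqrt(281) ≈ -14.741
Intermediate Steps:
s(x) = 4*x/(1/23 + x) (s(x) = 2*((x + x)/(x + 1/(21 + 2))) = 2*((2*x)/(x + 1/23)) = 2*((2*x)/(1/23 + x)) = 2*(2*x/(1/23 + x)) = 4*x/(1/23 + x))
G(n, P) = 2 + sqrt(P**2 + n**2) (G(n, P) = 2 + sqrt(n**2 + P**2) = 2 + sqrt(P**2 + n**2))
s(-8) - G(16, 5) = 92*(-8)/(1 + 23*(-8)) - (2 + sqrt(5**2 + 16**2)) = 92*(-8)/(1 - 184) - (2 + sqrt(25 + 256)) = 92*(-8)/(-183) - (2 + sqrt(281)) = 92*(-8)*(-1/183) + (-2 - sqrt(281)) = 736/183 + (-2 - sqrt(281)) = 370/183 - sqrt(281)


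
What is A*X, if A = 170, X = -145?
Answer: -24650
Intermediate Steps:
A*X = 170*(-145) = -24650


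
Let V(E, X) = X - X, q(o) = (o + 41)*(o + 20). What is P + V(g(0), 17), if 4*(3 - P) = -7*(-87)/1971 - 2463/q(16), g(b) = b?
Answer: 71521/22192 ≈ 3.2228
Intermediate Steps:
q(o) = (20 + o)*(41 + o) (q(o) = (41 + o)*(20 + o) = (20 + o)*(41 + o))
P = 71521/22192 (P = 3 - (-7*(-87)/1971 - 2463/(820 + 16² + 61*16))/4 = 3 - (609*(1/1971) - 2463/(820 + 256 + 976))/4 = 3 - (203/657 - 2463/2052)/4 = 3 - (203/657 - 2463*1/2052)/4 = 3 - (203/657 - 821/684)/4 = 3 - ¼*(-4945/5548) = 3 + 4945/22192 = 71521/22192 ≈ 3.2228)
V(E, X) = 0
P + V(g(0), 17) = 71521/22192 + 0 = 71521/22192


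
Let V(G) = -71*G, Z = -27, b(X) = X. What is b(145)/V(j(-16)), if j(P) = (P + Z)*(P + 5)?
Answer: -145/33583 ≈ -0.0043177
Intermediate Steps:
j(P) = (-27 + P)*(5 + P) (j(P) = (P - 27)*(P + 5) = (-27 + P)*(5 + P))
b(145)/V(j(-16)) = 145/((-71*(-135 + (-16)**2 - 22*(-16)))) = 145/((-71*(-135 + 256 + 352))) = 145/((-71*473)) = 145/(-33583) = 145*(-1/33583) = -145/33583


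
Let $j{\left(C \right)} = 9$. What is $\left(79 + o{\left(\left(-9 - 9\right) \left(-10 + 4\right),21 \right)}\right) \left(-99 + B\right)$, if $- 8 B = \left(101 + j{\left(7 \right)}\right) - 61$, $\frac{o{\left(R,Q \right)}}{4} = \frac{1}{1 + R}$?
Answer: $- \frac{7245215}{872} \approx -8308.7$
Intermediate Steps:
$o{\left(R,Q \right)} = \frac{4}{1 + R}$
$B = - \frac{49}{8}$ ($B = - \frac{\left(101 + 9\right) - 61}{8} = - \frac{110 - 61}{8} = \left(- \frac{1}{8}\right) 49 = - \frac{49}{8} \approx -6.125$)
$\left(79 + o{\left(\left(-9 - 9\right) \left(-10 + 4\right),21 \right)}\right) \left(-99 + B\right) = \left(79 + \frac{4}{1 + \left(-9 - 9\right) \left(-10 + 4\right)}\right) \left(-99 - \frac{49}{8}\right) = \left(79 + \frac{4}{1 - -108}\right) \left(- \frac{841}{8}\right) = \left(79 + \frac{4}{1 + 108}\right) \left(- \frac{841}{8}\right) = \left(79 + \frac{4}{109}\right) \left(- \frac{841}{8}\right) = \frac{8615}{109} \left(- \frac{841}{8}\right) = - \frac{7245215}{872}$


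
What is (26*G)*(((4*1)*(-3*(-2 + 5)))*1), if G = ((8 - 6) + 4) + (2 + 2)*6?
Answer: -28080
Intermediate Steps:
G = 30 (G = (2 + 4) + 4*6 = 6 + 24 = 30)
(26*G)*(((4*1)*(-3*(-2 + 5)))*1) = (26*30)*(((4*1)*(-3*(-2 + 5)))*1) = 780*((4*(-3*3))*1) = 780*((4*(-9))*1) = 780*(-36*1) = 780*(-36) = -28080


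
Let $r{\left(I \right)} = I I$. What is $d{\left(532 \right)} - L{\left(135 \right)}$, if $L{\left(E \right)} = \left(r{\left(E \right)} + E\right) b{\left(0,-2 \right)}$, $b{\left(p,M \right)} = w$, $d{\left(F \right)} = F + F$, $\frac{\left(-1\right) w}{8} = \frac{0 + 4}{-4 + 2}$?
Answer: $-292696$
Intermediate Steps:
$r{\left(I \right)} = I^{2}$
$w = 16$ ($w = - 8 \frac{0 + 4}{-4 + 2} = - 8 \frac{4}{-2} = - 8 \cdot 4 \left(- \frac{1}{2}\right) = \left(-8\right) \left(-2\right) = 16$)
$d{\left(F \right)} = 2 F$
$b{\left(p,M \right)} = 16$
$L{\left(E \right)} = 16 E + 16 E^{2}$ ($L{\left(E \right)} = \left(E^{2} + E\right) 16 = \left(E + E^{2}\right) 16 = 16 E + 16 E^{2}$)
$d{\left(532 \right)} - L{\left(135 \right)} = 2 \cdot 532 - 16 \cdot 135 \left(1 + 135\right) = 1064 - 16 \cdot 135 \cdot 136 = 1064 - 293760 = -292696$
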